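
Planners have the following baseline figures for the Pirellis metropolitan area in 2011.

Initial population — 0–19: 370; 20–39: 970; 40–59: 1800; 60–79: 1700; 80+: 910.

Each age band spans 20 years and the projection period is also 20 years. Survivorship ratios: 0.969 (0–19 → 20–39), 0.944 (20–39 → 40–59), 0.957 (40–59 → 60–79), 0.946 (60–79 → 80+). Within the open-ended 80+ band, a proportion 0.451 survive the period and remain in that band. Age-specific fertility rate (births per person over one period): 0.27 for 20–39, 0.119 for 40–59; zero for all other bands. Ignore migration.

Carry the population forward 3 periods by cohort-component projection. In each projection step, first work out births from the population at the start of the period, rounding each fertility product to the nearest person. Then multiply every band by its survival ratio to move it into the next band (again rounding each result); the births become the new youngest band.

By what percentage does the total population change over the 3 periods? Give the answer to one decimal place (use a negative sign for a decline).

-46.1

Let band 1 be 0–19 through band 5 = 80+.
Period 1:
Births: 970 × 0.27 = 262, 1800 × 0.119 = 214 — total 476
Band 2: 370 × 0.969 = 359
Band 3: 970 × 0.944 = 916
Band 4: 1800 × 0.957 = 1723
Band 5: 1700 × 0.946 + 910 × 0.451 = 1608 + 410 = 2018
→ [476, 359, 916, 1723, 2018]
Period 2:
Births: 359 × 0.27 = 97, 916 × 0.119 = 109 — total 206
Band 2: 476 × 0.969 = 461
Band 3: 359 × 0.944 = 339
Band 4: 916 × 0.957 = 877
Band 5: 1723 × 0.946 + 2018 × 0.451 = 1630 + 910 = 2540
→ [206, 461, 339, 877, 2540]
Period 3:
Births: 461 × 0.27 = 124, 339 × 0.119 = 40 — total 164
Band 2: 206 × 0.969 = 200
Band 3: 461 × 0.944 = 435
Band 4: 339 × 0.957 = 324
Band 5: 877 × 0.946 + 2540 × 0.451 = 830 + 1146 = 1976
→ [164, 200, 435, 324, 1976]
Total: 5750 → 3099; change = -2651; percentage change = -46.1%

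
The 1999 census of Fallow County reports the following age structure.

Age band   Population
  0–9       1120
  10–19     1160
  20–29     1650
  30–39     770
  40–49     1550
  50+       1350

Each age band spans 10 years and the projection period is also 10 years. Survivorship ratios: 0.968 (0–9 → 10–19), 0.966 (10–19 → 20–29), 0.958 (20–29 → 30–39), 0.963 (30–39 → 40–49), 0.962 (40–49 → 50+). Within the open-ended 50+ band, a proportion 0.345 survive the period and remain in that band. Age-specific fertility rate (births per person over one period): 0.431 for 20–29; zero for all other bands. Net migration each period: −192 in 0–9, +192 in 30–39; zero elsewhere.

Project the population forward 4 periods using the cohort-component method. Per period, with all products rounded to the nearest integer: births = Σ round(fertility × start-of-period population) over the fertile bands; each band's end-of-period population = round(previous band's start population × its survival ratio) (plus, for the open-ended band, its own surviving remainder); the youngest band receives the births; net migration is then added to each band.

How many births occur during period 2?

(Bands numbered youngest = 1 to oldest = 6.)
[period 1]
Births: 1650 × 0.431 = 711
Band 2: 1120 × 0.968 = 1084
Band 3: 1160 × 0.966 = 1121
Band 4: 1650 × 0.958 = 1581
Band 5: 770 × 0.963 = 742
Band 6: 1550 × 0.962 + 1350 × 0.345 = 1491 + 466 = 1957
Net migration: Band 1 − 192 → 519; Band 4 + 192 → 1773
Giving 519 / 1084 / 1121 / 1773 / 742 / 1957.
[period 2]
Births: 1121 × 0.431 = 483
Band 2: 519 × 0.968 = 502
Band 3: 1084 × 0.966 = 1047
Band 4: 1121 × 0.958 = 1074
Band 5: 1773 × 0.963 = 1707
Band 6: 742 × 0.962 + 1957 × 0.345 = 714 + 675 = 1389
Net migration: Band 1 − 192 → 291; Band 4 + 192 → 1266
Giving 291 / 502 / 1047 / 1266 / 1707 / 1389.

483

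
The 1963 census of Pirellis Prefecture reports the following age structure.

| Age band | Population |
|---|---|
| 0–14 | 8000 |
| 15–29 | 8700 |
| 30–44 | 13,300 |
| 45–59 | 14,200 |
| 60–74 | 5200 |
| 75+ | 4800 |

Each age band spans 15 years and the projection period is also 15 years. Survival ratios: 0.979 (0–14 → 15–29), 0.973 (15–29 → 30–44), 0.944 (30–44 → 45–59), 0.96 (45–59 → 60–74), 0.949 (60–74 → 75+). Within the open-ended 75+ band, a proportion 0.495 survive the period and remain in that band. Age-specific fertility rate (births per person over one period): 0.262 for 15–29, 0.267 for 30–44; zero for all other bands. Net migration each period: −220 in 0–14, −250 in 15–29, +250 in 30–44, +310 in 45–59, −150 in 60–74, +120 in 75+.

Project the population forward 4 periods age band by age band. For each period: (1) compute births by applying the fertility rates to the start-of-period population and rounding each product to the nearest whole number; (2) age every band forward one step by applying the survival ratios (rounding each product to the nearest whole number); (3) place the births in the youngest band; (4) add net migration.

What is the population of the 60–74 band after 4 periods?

Let group 1 be 0–14 through group 6 = 75+.
[period 1]
Births: 8700 × 0.262 = 2279 ; 13300 × 0.267 = 3551 ⇒ total 5830
Group 2: 8000 × 0.979 = 7832
Group 3: 8700 × 0.973 = 8465
Group 4: 13300 × 0.944 = 12555
Group 5: 14200 × 0.96 = 13632
Group 6: 5200 × 0.949 + 4800 × 0.495 = 4935 + 2376 = 7311
Net migration: Group 1 − 220 → 5610; Group 2 − 250 → 7582; Group 3 + 250 → 8715; Group 4 + 310 → 12865; Group 5 − 150 → 13482; Group 6 + 120 → 7431
→ [5610, 7582, 8715, 12865, 13482, 7431]
[period 2]
Births: 7582 × 0.262 = 1986 ; 8715 × 0.267 = 2327 ⇒ total 4313
Group 2: 5610 × 0.979 = 5492
Group 3: 7582 × 0.973 = 7377
Group 4: 8715 × 0.944 = 8227
Group 5: 12865 × 0.96 = 12350
Group 6: 13482 × 0.949 + 7431 × 0.495 = 12794 + 3678 = 16472
Net migration: Group 1 − 220 → 4093; Group 2 − 250 → 5242; Group 3 + 250 → 7627; Group 4 + 310 → 8537; Group 5 − 150 → 12200; Group 6 + 120 → 16592
→ [4093, 5242, 7627, 8537, 12200, 16592]
[period 3]
Births: 5242 × 0.262 = 1373 ; 7627 × 0.267 = 2036 ⇒ total 3409
Group 2: 4093 × 0.979 = 4007
Group 3: 5242 × 0.973 = 5100
Group 4: 7627 × 0.944 = 7200
Group 5: 8537 × 0.96 = 8196
Group 6: 12200 × 0.949 + 16592 × 0.495 = 11578 + 8213 = 19791
Net migration: Group 1 − 220 → 3189; Group 2 − 250 → 3757; Group 3 + 250 → 5350; Group 4 + 310 → 7510; Group 5 − 150 → 8046; Group 6 + 120 → 19911
→ [3189, 3757, 5350, 7510, 8046, 19911]
[period 4]
Births: 3757 × 0.262 = 984 ; 5350 × 0.267 = 1428 ⇒ total 2412
Group 2: 3189 × 0.979 = 3122
Group 3: 3757 × 0.973 = 3656
Group 4: 5350 × 0.944 = 5050
Group 5: 7510 × 0.96 = 7210
Group 6: 8046 × 0.949 + 19911 × 0.495 = 7636 + 9856 = 17492
Net migration: Group 1 − 220 → 2192; Group 2 − 250 → 2872; Group 3 + 250 → 3906; Group 4 + 310 → 5360; Group 5 − 150 → 7060; Group 6 + 120 → 17612
→ [2192, 2872, 3906, 5360, 7060, 17612]

7060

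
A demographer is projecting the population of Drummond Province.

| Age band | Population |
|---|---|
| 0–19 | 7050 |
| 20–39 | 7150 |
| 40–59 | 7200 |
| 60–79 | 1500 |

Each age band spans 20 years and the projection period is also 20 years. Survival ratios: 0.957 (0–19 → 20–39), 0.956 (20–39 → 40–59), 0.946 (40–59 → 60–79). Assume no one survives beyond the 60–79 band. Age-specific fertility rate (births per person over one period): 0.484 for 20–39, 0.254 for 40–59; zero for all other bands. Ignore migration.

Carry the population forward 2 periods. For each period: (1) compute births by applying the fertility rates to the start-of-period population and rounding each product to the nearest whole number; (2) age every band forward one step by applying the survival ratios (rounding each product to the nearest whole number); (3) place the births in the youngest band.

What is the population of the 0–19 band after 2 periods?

Let group 1 be 0–19 through group 4 = 60–79.
— Period 1 —
Births: 7150 × 0.484 = 3461  |  7200 × 0.254 = 1829 ⇒ total 5290
Group 2: 7050 × 0.957 = 6747
Group 3: 7150 × 0.956 = 6835
Group 4: 7200 × 0.946 = 6811
Population now: 0–19=5290, 20–39=6747, 40–59=6835, 60–79=6811
— Period 2 —
Births: 6747 × 0.484 = 3266  |  6835 × 0.254 = 1736 ⇒ total 5002
Group 2: 5290 × 0.957 = 5063
Group 3: 6747 × 0.956 = 6450
Group 4: 6835 × 0.946 = 6466
Population now: 0–19=5002, 20–39=5063, 40–59=6450, 60–79=6466

5002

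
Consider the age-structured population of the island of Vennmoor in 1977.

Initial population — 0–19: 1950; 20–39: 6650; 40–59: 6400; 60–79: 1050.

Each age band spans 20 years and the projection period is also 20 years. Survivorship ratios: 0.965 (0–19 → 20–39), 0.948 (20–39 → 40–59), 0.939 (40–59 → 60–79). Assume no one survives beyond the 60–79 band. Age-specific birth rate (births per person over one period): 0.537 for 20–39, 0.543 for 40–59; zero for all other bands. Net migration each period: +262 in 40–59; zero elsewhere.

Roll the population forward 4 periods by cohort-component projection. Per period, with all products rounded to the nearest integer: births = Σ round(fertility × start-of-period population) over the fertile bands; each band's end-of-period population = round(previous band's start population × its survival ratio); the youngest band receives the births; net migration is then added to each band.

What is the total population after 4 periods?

21354

— Period 1 —
Births: 6650 × 0.537 = 3571 ; 6400 × 0.543 = 3475 → total 7046
20–39: 1950 × 0.965 = 1882
40–59: 6650 × 0.948 = 6304
60–79: 6400 × 0.939 = 6010
Net migration: 40–59 + 262 → 6566
Giving 7046 / 1882 / 6566 / 6010.
— Period 2 —
Births: 1882 × 0.537 = 1011 ; 6566 × 0.543 = 3565 → total 4576
20–39: 7046 × 0.965 = 6799
40–59: 1882 × 0.948 = 1784
60–79: 6566 × 0.939 = 6165
Net migration: 40–59 + 262 → 2046
Giving 4576 / 6799 / 2046 / 6165.
— Period 3 —
Births: 6799 × 0.537 = 3651 ; 2046 × 0.543 = 1111 → total 4762
20–39: 4576 × 0.965 = 4416
40–59: 6799 × 0.948 = 6445
60–79: 2046 × 0.939 = 1921
Net migration: 40–59 + 262 → 6707
Giving 4762 / 4416 / 6707 / 1921.
— Period 4 —
Births: 4416 × 0.537 = 2371 ; 6707 × 0.543 = 3642 → total 6013
20–39: 4762 × 0.965 = 4595
40–59: 4416 × 0.948 = 4186
60–79: 6707 × 0.939 = 6298
Net migration: 40–59 + 262 → 4448
Giving 6013 / 4595 / 4448 / 6298.
Total after period 4: 6013 + 4595 + 4448 + 6298 = 21354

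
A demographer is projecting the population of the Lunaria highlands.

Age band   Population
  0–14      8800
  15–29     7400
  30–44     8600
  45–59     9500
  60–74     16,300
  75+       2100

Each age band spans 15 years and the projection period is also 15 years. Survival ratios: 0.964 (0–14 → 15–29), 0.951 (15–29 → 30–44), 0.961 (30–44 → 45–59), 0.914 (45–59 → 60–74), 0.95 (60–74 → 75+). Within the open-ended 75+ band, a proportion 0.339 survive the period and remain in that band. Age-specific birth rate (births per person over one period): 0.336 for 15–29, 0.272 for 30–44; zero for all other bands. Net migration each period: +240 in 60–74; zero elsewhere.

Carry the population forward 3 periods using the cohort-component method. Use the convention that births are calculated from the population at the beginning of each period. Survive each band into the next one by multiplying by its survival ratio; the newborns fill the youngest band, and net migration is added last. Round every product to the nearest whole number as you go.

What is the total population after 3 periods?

39084

(Groups numbered youngest = 1 to oldest = 6.)
Period 1.
Births: 7400 * 0.336 = 2486, 8600 * 0.272 = 2339 — total 4825
Group 2: 8800 * 0.964 = 8483
Group 3: 7400 * 0.951 = 7037
Group 4: 8600 * 0.961 = 8265
Group 5: 9500 * 0.914 = 8683
Group 6: 16300 * 0.95 + 2100 * 0.339 = 15485 + 712 = 16197
Net migration: Group 5 + 240 → 8923
Population now: 0–14=4825, 15–29=8483, 30–44=7037, 45–59=8265, 60–74=8923, 75+=16197
Period 2.
Births: 8483 * 0.336 = 2850, 7037 * 0.272 = 1914 — total 4764
Group 2: 4825 * 0.964 = 4651
Group 3: 8483 * 0.951 = 8067
Group 4: 7037 * 0.961 = 6763
Group 5: 8265 * 0.914 = 7554
Group 6: 8923 * 0.95 + 16197 * 0.339 = 8477 + 5491 = 13968
Net migration: Group 5 + 240 → 7794
Population now: 0–14=4764, 15–29=4651, 30–44=8067, 45–59=6763, 60–74=7794, 75+=13968
Period 3.
Births: 4651 * 0.336 = 1563, 8067 * 0.272 = 2194 — total 3757
Group 2: 4764 * 0.964 = 4592
Group 3: 4651 * 0.951 = 4423
Group 4: 8067 * 0.961 = 7752
Group 5: 6763 * 0.914 = 6181
Group 6: 7794 * 0.95 + 13968 * 0.339 = 7404 + 4735 = 12139
Net migration: Group 5 + 240 → 6421
Population now: 0–14=3757, 15–29=4592, 30–44=4423, 45–59=7752, 60–74=6421, 75+=12139
Total after period 3: 3757 + 4592 + 4423 + 7752 + 6421 + 12139 = 39084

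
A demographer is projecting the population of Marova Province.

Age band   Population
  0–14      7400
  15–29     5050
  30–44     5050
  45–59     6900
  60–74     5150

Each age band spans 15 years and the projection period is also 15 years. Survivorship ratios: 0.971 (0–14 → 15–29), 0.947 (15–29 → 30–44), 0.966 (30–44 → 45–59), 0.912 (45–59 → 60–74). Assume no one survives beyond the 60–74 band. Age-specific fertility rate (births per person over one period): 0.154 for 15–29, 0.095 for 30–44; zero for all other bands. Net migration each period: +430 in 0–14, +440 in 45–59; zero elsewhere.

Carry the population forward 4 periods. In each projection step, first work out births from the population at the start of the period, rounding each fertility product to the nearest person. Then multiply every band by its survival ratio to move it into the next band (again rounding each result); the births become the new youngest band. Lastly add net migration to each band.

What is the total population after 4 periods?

12329

Period 1:
Births: 5050 * 0.154 = 778  |  5050 * 0.095 = 480 ⇒ total 1258
15–29: 7400 * 0.971 = 7185
30–44: 5050 * 0.947 = 4782
45–59: 5050 * 0.966 = 4878
60–74: 6900 * 0.912 = 6293
Net migration: 0–14 + 430 → 1688; 45–59 + 440 → 5318
Population now: 0–14=1688, 15–29=7185, 30–44=4782, 45–59=5318, 60–74=6293
Period 2:
Births: 7185 * 0.154 = 1106  |  4782 * 0.095 = 454 ⇒ total 1560
15–29: 1688 * 0.971 = 1639
30–44: 7185 * 0.947 = 6804
45–59: 4782 * 0.966 = 4619
60–74: 5318 * 0.912 = 4850
Net migration: 0–14 + 430 → 1990; 45–59 + 440 → 5059
Population now: 0–14=1990, 15–29=1639, 30–44=6804, 45–59=5059, 60–74=4850
Period 3:
Births: 1639 * 0.154 = 252  |  6804 * 0.095 = 646 ⇒ total 898
15–29: 1990 * 0.971 = 1932
30–44: 1639 * 0.947 = 1552
45–59: 6804 * 0.966 = 6573
60–74: 5059 * 0.912 = 4614
Net migration: 0–14 + 430 → 1328; 45–59 + 440 → 7013
Population now: 0–14=1328, 15–29=1932, 30–44=1552, 45–59=7013, 60–74=4614
Period 4:
Births: 1932 * 0.154 = 298  |  1552 * 0.095 = 147 ⇒ total 445
15–29: 1328 * 0.971 = 1289
30–44: 1932 * 0.947 = 1830
45–59: 1552 * 0.966 = 1499
60–74: 7013 * 0.912 = 6396
Net migration: 0–14 + 430 → 875; 45–59 + 440 → 1939
Population now: 0–14=875, 15–29=1289, 30–44=1830, 45–59=1939, 60–74=6396
Total after period 4: 875 + 1289 + 1830 + 1939 + 6396 = 12329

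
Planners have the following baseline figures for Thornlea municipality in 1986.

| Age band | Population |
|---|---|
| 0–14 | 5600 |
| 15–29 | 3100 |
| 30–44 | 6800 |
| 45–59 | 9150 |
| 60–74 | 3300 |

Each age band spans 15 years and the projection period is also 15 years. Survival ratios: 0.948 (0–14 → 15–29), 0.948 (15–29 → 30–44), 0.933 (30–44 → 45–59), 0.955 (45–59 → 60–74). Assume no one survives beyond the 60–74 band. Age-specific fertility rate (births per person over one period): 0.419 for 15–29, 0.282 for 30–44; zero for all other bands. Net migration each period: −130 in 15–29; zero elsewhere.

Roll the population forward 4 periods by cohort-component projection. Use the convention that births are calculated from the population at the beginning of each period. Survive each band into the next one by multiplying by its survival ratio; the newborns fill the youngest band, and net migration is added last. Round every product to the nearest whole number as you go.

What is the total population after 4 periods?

After projecting period 1:
Births: 3100 × 0.419 = 1299 ; 6800 × 0.282 = 1918 → total 3217
15–29: 5600 × 0.948 = 5309
30–44: 3100 × 0.948 = 2939
45–59: 6800 × 0.933 = 6344
60–74: 9150 × 0.955 = 8738
Net migration: 15–29 − 130 → 5179
End of period: [3217, 5179, 2939, 6344, 8738]
After projecting period 2:
Births: 5179 × 0.419 = 2170 ; 2939 × 0.282 = 829 → total 2999
15–29: 3217 × 0.948 = 3050
30–44: 5179 × 0.948 = 4910
45–59: 2939 × 0.933 = 2742
60–74: 6344 × 0.955 = 6059
Net migration: 15–29 − 130 → 2920
End of period: [2999, 2920, 4910, 2742, 6059]
After projecting period 3:
Births: 2920 × 0.419 = 1223 ; 4910 × 0.282 = 1385 → total 2608
15–29: 2999 × 0.948 = 2843
30–44: 2920 × 0.948 = 2768
45–59: 4910 × 0.933 = 4581
60–74: 2742 × 0.955 = 2619
Net migration: 15–29 − 130 → 2713
End of period: [2608, 2713, 2768, 4581, 2619]
After projecting period 4:
Births: 2713 × 0.419 = 1137 ; 2768 × 0.282 = 781 → total 1918
15–29: 2608 × 0.948 = 2472
30–44: 2713 × 0.948 = 2572
45–59: 2768 × 0.933 = 2583
60–74: 4581 × 0.955 = 4375
Net migration: 15–29 − 130 → 2342
End of period: [1918, 2342, 2572, 2583, 4375]
Total after period 4: 1918 + 2342 + 2572 + 2583 + 4375 = 13790

13790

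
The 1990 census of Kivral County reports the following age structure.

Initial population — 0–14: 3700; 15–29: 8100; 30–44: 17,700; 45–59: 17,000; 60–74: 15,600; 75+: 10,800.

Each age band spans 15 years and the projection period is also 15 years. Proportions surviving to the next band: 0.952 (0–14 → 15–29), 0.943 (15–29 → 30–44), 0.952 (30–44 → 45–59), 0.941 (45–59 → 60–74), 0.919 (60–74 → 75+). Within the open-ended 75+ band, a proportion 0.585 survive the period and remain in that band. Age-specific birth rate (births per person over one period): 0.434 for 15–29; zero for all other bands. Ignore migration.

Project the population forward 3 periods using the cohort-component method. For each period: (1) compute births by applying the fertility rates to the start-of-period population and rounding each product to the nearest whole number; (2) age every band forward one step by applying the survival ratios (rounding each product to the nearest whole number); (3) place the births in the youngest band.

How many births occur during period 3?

— Period 1 —
Births: 8100 × 0.434 = 3515
15–29: 3700 × 0.952 = 3522
30–44: 8100 × 0.943 = 7638
45–59: 17700 × 0.952 = 16850
60–74: 17000 × 0.941 = 15997
75+: 15600 × 0.919 + 10800 × 0.585 = 14336 + 6318 = 20654
End of period: [3515, 3522, 7638, 16850, 15997, 20654]
— Period 2 —
Births: 3522 × 0.434 = 1529
15–29: 3515 × 0.952 = 3346
30–44: 3522 × 0.943 = 3321
45–59: 7638 × 0.952 = 7271
60–74: 16850 × 0.941 = 15856
75+: 15997 × 0.919 + 20654 × 0.585 = 14701 + 12083 = 26784
End of period: [1529, 3346, 3321, 7271, 15856, 26784]
— Period 3 —
Births: 3346 × 0.434 = 1452
15–29: 1529 × 0.952 = 1456
30–44: 3346 × 0.943 = 3155
45–59: 3321 × 0.952 = 3162
60–74: 7271 × 0.941 = 6842
75+: 15856 × 0.919 + 26784 × 0.585 = 14572 + 15669 = 30241
End of period: [1452, 1456, 3155, 3162, 6842, 30241]

1452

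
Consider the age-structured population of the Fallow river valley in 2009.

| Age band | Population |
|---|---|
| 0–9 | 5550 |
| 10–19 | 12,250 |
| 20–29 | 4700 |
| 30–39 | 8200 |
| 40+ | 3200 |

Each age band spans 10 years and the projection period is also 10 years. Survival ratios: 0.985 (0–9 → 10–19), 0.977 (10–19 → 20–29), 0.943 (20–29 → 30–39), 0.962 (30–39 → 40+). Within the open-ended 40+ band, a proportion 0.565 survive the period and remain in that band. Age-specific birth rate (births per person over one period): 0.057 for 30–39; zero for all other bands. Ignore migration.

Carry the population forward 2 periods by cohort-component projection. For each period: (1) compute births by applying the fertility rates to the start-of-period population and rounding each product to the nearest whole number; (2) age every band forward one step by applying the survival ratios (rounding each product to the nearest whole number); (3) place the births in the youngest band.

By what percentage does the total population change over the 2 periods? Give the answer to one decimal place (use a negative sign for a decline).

-20.1

Call the groups 1 to 5, youngest first.
Period 1.
Births: 8200 × 0.057 = 467
Group 2: 5550 × 0.985 = 5467
Group 3: 12250 × 0.977 = 11968
Group 4: 4700 × 0.943 = 4432
Group 5: 8200 × 0.962 + 3200 × 0.565 = 7888 + 1808 = 9696
Giving 467 / 5467 / 11968 / 4432 / 9696.
Period 2.
Births: 4432 × 0.057 = 253
Group 2: 467 × 0.985 = 460
Group 3: 5467 × 0.977 = 5341
Group 4: 11968 × 0.943 = 11286
Group 5: 4432 × 0.962 + 9696 × 0.565 = 4264 + 5478 = 9742
Giving 253 / 460 / 5341 / 11286 / 9742.
Total: 33900 → 27082; change = -6818; percentage change = -20.1%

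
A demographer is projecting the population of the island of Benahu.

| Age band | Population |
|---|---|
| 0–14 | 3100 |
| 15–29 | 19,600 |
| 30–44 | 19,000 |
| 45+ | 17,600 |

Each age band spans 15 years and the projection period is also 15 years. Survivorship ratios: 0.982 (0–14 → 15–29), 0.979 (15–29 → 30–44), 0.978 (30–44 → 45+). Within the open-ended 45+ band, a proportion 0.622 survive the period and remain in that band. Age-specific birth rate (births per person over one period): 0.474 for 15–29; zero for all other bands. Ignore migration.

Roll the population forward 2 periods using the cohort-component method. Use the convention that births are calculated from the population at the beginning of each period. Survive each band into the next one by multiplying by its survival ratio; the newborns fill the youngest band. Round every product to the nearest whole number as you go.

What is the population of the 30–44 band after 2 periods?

2980

After projecting period 1:
Births: 19600 * 0.474 = 9290
15–29: 3100 * 0.982 = 3044
30–44: 19600 * 0.979 = 19188
45+: 19000 * 0.978 + 17600 * 0.622 = 18582 + 10947 = 29529
Giving 9290 / 3044 / 19188 / 29529.
After projecting period 2:
Births: 3044 * 0.474 = 1443
15–29: 9290 * 0.982 = 9123
30–44: 3044 * 0.979 = 2980
45+: 19188 * 0.978 + 29529 * 0.622 = 18766 + 18367 = 37133
Giving 1443 / 9123 / 2980 / 37133.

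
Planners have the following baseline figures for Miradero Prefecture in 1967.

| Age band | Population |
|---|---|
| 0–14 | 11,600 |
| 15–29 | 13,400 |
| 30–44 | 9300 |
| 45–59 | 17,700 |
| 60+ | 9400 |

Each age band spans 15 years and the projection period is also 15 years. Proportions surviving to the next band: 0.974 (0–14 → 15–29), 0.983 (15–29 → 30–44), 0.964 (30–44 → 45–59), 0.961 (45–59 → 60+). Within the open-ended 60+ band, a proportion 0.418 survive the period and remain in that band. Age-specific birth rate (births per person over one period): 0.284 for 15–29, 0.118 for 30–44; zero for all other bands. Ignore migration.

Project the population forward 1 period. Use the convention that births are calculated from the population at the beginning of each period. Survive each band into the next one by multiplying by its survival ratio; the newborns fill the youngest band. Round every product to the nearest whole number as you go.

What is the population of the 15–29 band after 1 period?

11298

After projecting period 1:
Births: 13400 × 0.284 = 3806  |  9300 × 0.118 = 1097 → total 4903
15–29: 11600 × 0.974 = 11298
30–44: 13400 × 0.983 = 13172
45–59: 9300 × 0.964 = 8965
60+: 17700 × 0.961 + 9400 × 0.418 = 17010 + 3929 = 20939
Giving 4903 / 11298 / 13172 / 8965 / 20939.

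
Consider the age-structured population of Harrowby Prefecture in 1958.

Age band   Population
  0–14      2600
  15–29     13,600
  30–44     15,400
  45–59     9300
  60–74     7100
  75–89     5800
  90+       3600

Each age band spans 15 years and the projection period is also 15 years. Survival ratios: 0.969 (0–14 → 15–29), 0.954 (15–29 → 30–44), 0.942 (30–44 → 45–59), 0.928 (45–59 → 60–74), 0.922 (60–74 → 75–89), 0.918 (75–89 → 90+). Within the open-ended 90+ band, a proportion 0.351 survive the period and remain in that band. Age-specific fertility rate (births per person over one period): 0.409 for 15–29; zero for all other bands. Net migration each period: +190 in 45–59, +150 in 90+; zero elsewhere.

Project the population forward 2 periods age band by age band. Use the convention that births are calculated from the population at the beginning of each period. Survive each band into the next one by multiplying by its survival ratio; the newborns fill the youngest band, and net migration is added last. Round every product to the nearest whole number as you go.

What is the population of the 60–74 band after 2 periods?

— Period 1 —
Births: 13600 * 0.409 = 5562
15–29: 2600 * 0.969 = 2519
30–44: 13600 * 0.954 = 12974
45–59: 15400 * 0.942 = 14507
60–74: 9300 * 0.928 = 8630
75–89: 7100 * 0.922 = 6546
90+: 5800 * 0.918 + 3600 * 0.351 = 5324 + 1264 = 6588
Net migration: 45–59 + 190 → 14697; 90+ + 150 → 6738
→ [5562, 2519, 12974, 14697, 8630, 6546, 6738]
— Period 2 —
Births: 2519 * 0.409 = 1030
15–29: 5562 * 0.969 = 5390
30–44: 2519 * 0.954 = 2403
45–59: 12974 * 0.942 = 12222
60–74: 14697 * 0.928 = 13639
75–89: 8630 * 0.922 = 7957
90+: 6546 * 0.918 + 6738 * 0.351 = 6009 + 2365 = 8374
Net migration: 45–59 + 190 → 12412; 90+ + 150 → 8524
→ [1030, 5390, 2403, 12412, 13639, 7957, 8524]

13639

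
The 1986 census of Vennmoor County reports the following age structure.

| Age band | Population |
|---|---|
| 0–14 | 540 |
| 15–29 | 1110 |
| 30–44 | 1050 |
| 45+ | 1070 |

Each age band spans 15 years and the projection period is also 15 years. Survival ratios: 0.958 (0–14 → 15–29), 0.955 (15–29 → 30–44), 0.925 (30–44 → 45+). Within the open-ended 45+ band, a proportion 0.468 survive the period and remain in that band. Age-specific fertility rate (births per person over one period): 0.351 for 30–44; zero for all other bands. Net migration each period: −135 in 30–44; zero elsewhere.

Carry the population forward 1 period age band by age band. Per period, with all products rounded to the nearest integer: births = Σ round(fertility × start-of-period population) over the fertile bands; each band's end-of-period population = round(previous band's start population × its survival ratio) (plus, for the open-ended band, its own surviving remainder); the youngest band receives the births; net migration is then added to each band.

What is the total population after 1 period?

Numbering the bands 1..4 from youngest to oldest:
Period 1.
Births: 1050 × 0.351 = 369
Band 2: 540 × 0.958 = 517
Band 3: 1110 × 0.955 = 1060
Band 4: 1050 × 0.925 + 1070 × 0.468 = 971 + 501 = 1472
Net migration: Band 3 − 135 → 925
→ [369, 517, 925, 1472]
Total after period 1: 369 + 517 + 925 + 1472 = 3283

3283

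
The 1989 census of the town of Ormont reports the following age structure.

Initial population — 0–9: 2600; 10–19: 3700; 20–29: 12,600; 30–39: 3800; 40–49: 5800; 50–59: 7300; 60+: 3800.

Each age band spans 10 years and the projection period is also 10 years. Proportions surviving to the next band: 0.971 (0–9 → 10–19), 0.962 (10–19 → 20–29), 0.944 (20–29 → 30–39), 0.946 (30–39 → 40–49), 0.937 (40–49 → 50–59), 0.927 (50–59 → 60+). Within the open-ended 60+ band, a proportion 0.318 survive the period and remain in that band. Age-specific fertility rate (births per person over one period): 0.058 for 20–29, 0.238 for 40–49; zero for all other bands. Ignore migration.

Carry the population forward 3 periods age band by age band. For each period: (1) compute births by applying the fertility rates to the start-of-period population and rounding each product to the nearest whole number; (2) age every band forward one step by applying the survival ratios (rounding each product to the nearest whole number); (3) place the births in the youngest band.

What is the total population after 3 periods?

Let band 1 be 0–9 through band 7 = 60+.
Period 1.
Births: 12600 × 0.058 = 731, 5800 × 0.238 = 1380 → total 2111
Band 2: 2600 × 0.971 = 2525
Band 3: 3700 × 0.962 = 3559
Band 4: 12600 × 0.944 = 11894
Band 5: 3800 × 0.946 = 3595
Band 6: 5800 × 0.937 = 5435
Band 7: 7300 × 0.927 + 3800 × 0.318 = 6767 + 1208 = 7975
Giving 2111 / 2525 / 3559 / 11894 / 3595 / 5435 / 7975.
Period 2.
Births: 3559 × 0.058 = 206, 3595 × 0.238 = 856 → total 1062
Band 2: 2111 × 0.971 = 2050
Band 3: 2525 × 0.962 = 2429
Band 4: 3559 × 0.944 = 3360
Band 5: 11894 × 0.946 = 11252
Band 6: 3595 × 0.937 = 3369
Band 7: 5435 × 0.927 + 7975 × 0.318 = 5038 + 2536 = 7574
Giving 1062 / 2050 / 2429 / 3360 / 11252 / 3369 / 7574.
Period 3.
Births: 2429 × 0.058 = 141, 11252 × 0.238 = 2678 → total 2819
Band 2: 1062 × 0.971 = 1031
Band 3: 2050 × 0.962 = 1972
Band 4: 2429 × 0.944 = 2293
Band 5: 3360 × 0.946 = 3179
Band 6: 11252 × 0.937 = 10543
Band 7: 3369 × 0.927 + 7574 × 0.318 = 3123 + 2409 = 5532
Giving 2819 / 1031 / 1972 / 2293 / 3179 / 10543 / 5532.
Total after period 3: 2819 + 1031 + 1972 + 2293 + 3179 + 10543 + 5532 = 27369

27369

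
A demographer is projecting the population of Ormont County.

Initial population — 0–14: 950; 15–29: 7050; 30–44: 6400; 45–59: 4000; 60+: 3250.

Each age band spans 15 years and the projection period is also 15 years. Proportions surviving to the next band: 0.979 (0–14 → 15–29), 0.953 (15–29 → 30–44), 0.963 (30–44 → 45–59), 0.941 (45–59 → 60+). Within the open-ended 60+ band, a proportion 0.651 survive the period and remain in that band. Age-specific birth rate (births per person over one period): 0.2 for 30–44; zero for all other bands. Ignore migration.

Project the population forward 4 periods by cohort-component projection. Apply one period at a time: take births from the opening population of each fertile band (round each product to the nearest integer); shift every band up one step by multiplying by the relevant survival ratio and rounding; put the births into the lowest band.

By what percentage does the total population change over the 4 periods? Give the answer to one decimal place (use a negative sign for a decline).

[period 1]
Births: 6400 × 0.2 = 1280
15–29: 950 × 0.979 = 930
30–44: 7050 × 0.953 = 6719
45–59: 6400 × 0.963 = 6163
60+: 4000 × 0.941 + 3250 × 0.651 = 3764 + 2116 = 5880
→ [1280, 930, 6719, 6163, 5880]
[period 2]
Births: 6719 × 0.2 = 1344
15–29: 1280 × 0.979 = 1253
30–44: 930 × 0.953 = 886
45–59: 6719 × 0.963 = 6470
60+: 6163 × 0.941 + 5880 × 0.651 = 5799 + 3828 = 9627
→ [1344, 1253, 886, 6470, 9627]
[period 3]
Births: 886 × 0.2 = 177
15–29: 1344 × 0.979 = 1316
30–44: 1253 × 0.953 = 1194
45–59: 886 × 0.963 = 853
60+: 6470 × 0.941 + 9627 × 0.651 = 6088 + 6267 = 12355
→ [177, 1316, 1194, 853, 12355]
[period 4]
Births: 1194 × 0.2 = 239
15–29: 177 × 0.979 = 173
30–44: 1316 × 0.953 = 1254
45–59: 1194 × 0.963 = 1150
60+: 853 × 0.941 + 12355 × 0.651 = 803 + 8043 = 8846
→ [239, 173, 1254, 1150, 8846]
Total: 21650 → 11662; change = -9988; percentage change = -46.1%

-46.1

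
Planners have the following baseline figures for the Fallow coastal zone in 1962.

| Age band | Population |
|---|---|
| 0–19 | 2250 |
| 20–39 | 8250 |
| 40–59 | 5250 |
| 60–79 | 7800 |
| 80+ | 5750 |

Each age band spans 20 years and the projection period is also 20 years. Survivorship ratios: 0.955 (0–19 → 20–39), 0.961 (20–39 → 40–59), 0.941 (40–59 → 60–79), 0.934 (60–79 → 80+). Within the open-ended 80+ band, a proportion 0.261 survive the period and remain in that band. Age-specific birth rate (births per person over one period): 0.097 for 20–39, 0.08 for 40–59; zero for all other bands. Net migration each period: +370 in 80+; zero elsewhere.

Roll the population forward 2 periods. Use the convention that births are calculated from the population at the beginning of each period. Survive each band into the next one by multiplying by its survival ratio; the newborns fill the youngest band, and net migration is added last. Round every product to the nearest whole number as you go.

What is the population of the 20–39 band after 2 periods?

Let band 1 be 0–19 through band 5 = 80+.
After projecting period 1:
Births: 8250 * 0.097 = 800 ; 5250 * 0.08 = 420 — total 1220
Band 2: 2250 * 0.955 = 2149
Band 3: 8250 * 0.961 = 7928
Band 4: 5250 * 0.941 = 4940
Band 5: 7800 * 0.934 + 5750 * 0.261 = 7285 + 1501 = 8786
Net migration: Band 5 + 370 → 9156
→ [1220, 2149, 7928, 4940, 9156]
After projecting period 2:
Births: 2149 * 0.097 = 208 ; 7928 * 0.08 = 634 — total 842
Band 2: 1220 * 0.955 = 1165
Band 3: 2149 * 0.961 = 2065
Band 4: 7928 * 0.941 = 7460
Band 5: 4940 * 0.934 + 9156 * 0.261 = 4614 + 2390 = 7004
Net migration: Band 5 + 370 → 7374
→ [842, 1165, 2065, 7460, 7374]

1165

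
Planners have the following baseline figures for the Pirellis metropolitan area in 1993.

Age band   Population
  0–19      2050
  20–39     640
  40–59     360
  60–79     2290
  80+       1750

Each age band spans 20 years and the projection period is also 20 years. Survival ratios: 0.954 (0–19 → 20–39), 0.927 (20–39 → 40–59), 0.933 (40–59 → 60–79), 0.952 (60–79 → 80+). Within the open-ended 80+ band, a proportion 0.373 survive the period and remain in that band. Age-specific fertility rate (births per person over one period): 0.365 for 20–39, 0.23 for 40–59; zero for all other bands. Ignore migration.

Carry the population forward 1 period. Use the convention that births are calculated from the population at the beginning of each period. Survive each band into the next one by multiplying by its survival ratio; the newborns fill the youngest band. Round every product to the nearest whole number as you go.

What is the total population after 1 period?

6035

After projecting period 1:
Births: 640 * 0.365 = 234  |  360 * 0.23 = 83 → total 317
20–39: 2050 * 0.954 = 1956
40–59: 640 * 0.927 = 593
60–79: 360 * 0.933 = 336
80+: 2290 * 0.952 + 1750 * 0.373 = 2180 + 653 = 2833
Population now: 0–19=317, 20–39=1956, 40–59=593, 60–79=336, 80+=2833
Total after period 1: 317 + 1956 + 593 + 336 + 2833 = 6035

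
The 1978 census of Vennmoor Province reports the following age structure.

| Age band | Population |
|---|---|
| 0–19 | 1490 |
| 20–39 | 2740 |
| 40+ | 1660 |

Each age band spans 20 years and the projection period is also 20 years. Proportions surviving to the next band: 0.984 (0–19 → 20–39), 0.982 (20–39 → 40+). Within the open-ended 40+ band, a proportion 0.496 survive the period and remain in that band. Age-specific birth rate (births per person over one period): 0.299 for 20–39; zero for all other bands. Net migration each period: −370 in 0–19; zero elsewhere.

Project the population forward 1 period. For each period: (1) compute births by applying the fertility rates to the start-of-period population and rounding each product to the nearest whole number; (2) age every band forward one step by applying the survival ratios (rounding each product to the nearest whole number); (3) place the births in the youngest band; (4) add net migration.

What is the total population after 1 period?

After projecting period 1:
Births: 2740 × 0.299 = 819
20–39: 1490 × 0.984 = 1466
40+: 2740 × 0.982 + 1660 × 0.496 = 2691 + 823 = 3514
Net migration: 0–19 − 370 → 449
End of period: [449, 1466, 3514]
Total after period 1: 449 + 1466 + 3514 = 5429

5429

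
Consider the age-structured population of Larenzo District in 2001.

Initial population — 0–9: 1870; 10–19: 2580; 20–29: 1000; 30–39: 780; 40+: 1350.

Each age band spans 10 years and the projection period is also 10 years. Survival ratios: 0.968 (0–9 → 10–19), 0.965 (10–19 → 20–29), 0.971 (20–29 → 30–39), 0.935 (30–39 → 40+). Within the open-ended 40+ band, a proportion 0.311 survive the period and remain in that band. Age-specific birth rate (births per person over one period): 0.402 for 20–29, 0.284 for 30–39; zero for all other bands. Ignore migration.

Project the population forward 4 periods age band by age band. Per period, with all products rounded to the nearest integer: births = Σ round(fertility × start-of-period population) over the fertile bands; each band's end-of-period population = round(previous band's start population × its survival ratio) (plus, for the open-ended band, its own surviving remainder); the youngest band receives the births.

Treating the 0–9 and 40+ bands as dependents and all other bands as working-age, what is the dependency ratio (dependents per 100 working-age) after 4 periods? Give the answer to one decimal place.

After projecting period 1:
Births: 1000 × 0.402 = 402  |  780 × 0.284 = 222 ⇒ total 624
10–19: 1870 × 0.968 = 1810
20–29: 2580 × 0.965 = 2490
30–39: 1000 × 0.971 = 971
40+: 780 × 0.935 + 1350 × 0.311 = 729 + 420 = 1149
Population now: 0–9=624, 10–19=1810, 20–29=2490, 30–39=971, 40+=1149
After projecting period 2:
Births: 2490 × 0.402 = 1001  |  971 × 0.284 = 276 ⇒ total 1277
10–19: 624 × 0.968 = 604
20–29: 1810 × 0.965 = 1747
30–39: 2490 × 0.971 = 2418
40+: 971 × 0.935 + 1149 × 0.311 = 908 + 357 = 1265
Population now: 0–9=1277, 10–19=604, 20–29=1747, 30–39=2418, 40+=1265
After projecting period 3:
Births: 1747 × 0.402 = 702  |  2418 × 0.284 = 687 ⇒ total 1389
10–19: 1277 × 0.968 = 1236
20–29: 604 × 0.965 = 583
30–39: 1747 × 0.971 = 1696
40+: 2418 × 0.935 + 1265 × 0.311 = 2261 + 393 = 2654
Population now: 0–9=1389, 10–19=1236, 20–29=583, 30–39=1696, 40+=2654
After projecting period 4:
Births: 583 × 0.402 = 234  |  1696 × 0.284 = 482 ⇒ total 716
10–19: 1389 × 0.968 = 1345
20–29: 1236 × 0.965 = 1193
30–39: 583 × 0.971 = 566
40+: 1696 × 0.935 + 2654 × 0.311 = 1586 + 825 = 2411
Population now: 0–9=716, 10–19=1345, 20–29=1193, 30–39=566, 40+=2411
Dependents (band 0–9 + band 40+) = 716 + 2411 = 3127; working-age = 3104; ratio = 3127/3104 × 100 = 100.7

100.7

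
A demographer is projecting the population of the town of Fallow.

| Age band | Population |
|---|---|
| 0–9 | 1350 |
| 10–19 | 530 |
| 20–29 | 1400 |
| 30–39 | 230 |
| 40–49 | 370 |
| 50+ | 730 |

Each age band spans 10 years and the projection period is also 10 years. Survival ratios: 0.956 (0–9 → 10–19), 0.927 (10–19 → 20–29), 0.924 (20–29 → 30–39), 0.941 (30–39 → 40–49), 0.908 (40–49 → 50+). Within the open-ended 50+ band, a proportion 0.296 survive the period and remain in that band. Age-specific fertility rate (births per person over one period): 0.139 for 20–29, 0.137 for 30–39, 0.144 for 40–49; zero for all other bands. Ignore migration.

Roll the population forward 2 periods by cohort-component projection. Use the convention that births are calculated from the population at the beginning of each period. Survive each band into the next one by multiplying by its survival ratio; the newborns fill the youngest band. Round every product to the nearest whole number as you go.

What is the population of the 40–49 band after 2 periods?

Let group 1 be 0–9 through group 6 = 50+.
Period 1.
Births: 1400 × 0.139 = 195 ; 230 × 0.137 = 32 ; 370 × 0.144 = 53 — total 280
Group 2: 1350 × 0.956 = 1291
Group 3: 530 × 0.927 = 491
Group 4: 1400 × 0.924 = 1294
Group 5: 230 × 0.941 = 216
Group 6: 370 × 0.908 + 730 × 0.296 = 336 + 216 = 552
End of period: [280, 1291, 491, 1294, 216, 552]
Period 2.
Births: 491 × 0.139 = 68 ; 1294 × 0.137 = 177 ; 216 × 0.144 = 31 — total 276
Group 2: 280 × 0.956 = 268
Group 3: 1291 × 0.927 = 1197
Group 4: 491 × 0.924 = 454
Group 5: 1294 × 0.941 = 1218
Group 6: 216 × 0.908 + 552 × 0.296 = 196 + 163 = 359
End of period: [276, 268, 1197, 454, 1218, 359]

1218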